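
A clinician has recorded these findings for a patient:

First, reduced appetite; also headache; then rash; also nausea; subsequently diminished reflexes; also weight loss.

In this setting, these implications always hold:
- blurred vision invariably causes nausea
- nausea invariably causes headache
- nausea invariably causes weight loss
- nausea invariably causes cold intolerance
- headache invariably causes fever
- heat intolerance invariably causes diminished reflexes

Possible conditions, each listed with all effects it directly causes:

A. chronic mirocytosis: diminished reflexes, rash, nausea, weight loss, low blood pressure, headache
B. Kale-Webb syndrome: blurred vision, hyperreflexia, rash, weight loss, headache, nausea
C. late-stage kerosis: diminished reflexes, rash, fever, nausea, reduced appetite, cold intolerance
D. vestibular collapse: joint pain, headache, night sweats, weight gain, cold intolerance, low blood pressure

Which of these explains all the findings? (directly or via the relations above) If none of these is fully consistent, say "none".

For each candidate, compare predicted effects to what was observed:
(A) chronic mirocytosis — reduced appetite NO; headache yes; rash yes; nausea yes; diminished reflexes yes; weight loss yes
(B) Kale-Webb syndrome — reduced appetite NO; headache yes; rash yes; nausea yes; diminished reflexes NO; weight loss yes
(C) late-stage kerosis — reduced appetite yes; headache yes (by nausea → headache); rash yes; nausea yes; diminished reflexes yes; weight loss yes (by nausea → weight loss)
(D) vestibular collapse — fails on reduced appetite, rash, nausea, diminished reflexes, weight loss (predicts weight gain, not weight loss)
(C) is the only candidate with no mismatches.

C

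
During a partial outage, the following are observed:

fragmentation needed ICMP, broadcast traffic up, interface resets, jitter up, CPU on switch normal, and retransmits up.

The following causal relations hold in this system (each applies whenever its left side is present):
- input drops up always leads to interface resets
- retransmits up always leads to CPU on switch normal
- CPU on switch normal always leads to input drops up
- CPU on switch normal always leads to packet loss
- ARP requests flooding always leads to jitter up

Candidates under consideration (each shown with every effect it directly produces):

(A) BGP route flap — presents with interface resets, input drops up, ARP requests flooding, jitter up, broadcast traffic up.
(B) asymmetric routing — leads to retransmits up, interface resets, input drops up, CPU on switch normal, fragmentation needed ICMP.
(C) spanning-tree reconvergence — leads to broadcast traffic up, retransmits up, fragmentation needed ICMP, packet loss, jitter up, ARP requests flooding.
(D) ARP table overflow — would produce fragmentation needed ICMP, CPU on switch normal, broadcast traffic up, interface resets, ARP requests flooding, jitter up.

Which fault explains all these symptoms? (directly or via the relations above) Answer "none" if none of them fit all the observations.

For each candidate, compare predicted effects to what was observed:
(A) BGP route flap — fragmentation needed ICMP miss; broadcast traffic up match; interface resets match; jitter up match; CPU on switch normal miss; retransmits up miss
(B) asymmetric routing — fragmentation needed ICMP match; broadcast traffic up miss; interface resets match; jitter up miss; CPU on switch normal match; retransmits up match
(C) spanning-tree reconvergence — accounts for every observation (interface resets via retransmits up → CPU on switch normal → input drops up → interface resets)
(D) ARP table overflow — fragmentation needed ICMP match; broadcast traffic up match; interface resets match; jitter up match; CPU on switch normal match; retransmits up miss
Only (C) is consistent with every observation.

C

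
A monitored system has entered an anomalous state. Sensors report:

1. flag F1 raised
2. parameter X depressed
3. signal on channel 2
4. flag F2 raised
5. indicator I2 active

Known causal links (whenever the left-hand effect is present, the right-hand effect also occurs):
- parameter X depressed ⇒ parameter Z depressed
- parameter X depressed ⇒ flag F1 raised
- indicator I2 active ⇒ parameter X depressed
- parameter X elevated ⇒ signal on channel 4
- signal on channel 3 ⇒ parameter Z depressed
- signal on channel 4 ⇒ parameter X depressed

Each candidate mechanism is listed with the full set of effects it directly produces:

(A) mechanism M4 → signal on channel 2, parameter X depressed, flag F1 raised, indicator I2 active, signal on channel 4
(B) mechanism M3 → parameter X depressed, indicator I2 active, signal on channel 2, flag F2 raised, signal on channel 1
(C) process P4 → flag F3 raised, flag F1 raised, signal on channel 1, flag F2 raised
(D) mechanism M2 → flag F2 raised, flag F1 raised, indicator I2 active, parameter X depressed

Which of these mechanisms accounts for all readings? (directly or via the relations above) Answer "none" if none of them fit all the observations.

B

Checking each candidate against the observations:
(A) mechanism M4 — does not account for flag F2 raised
(B) mechanism M3 — accounts for every observation (flag F1 raised through parameter X depressed → flag F1 raised)
(C) process P4 — does not account for parameter X depressed, signal on channel 2, indicator I2 active
(D) mechanism M2 — flag F1 raised yes; parameter X depressed yes; signal on channel 2 NO; flag F2 raised yes; indicator I2 active yes
(B) alone accounts for all the evidence.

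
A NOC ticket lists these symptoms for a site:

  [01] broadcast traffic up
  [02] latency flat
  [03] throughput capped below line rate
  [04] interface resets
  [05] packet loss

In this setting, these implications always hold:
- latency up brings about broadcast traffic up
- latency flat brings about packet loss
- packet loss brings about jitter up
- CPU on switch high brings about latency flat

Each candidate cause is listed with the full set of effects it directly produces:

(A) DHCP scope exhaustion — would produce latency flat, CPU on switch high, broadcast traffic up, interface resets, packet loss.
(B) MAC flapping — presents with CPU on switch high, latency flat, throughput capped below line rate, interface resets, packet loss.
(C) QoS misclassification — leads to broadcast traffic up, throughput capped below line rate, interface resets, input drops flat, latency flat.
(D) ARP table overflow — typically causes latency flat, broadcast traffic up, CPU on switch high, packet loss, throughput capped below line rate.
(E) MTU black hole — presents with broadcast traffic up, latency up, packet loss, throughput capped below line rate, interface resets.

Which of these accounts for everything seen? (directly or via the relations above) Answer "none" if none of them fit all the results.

C

Testing each hypothesis:
(A) DHCP scope exhaustion — broadcast traffic up yes; latency flat yes; throughput capped below line rate NO; interface resets yes; packet loss yes
(B) MAC flapping — does not account for broadcast traffic up
(C) QoS misclassification — broadcast traffic up yes; latency flat yes; throughput capped below line rate yes; interface resets yes; packet loss yes (by latency flat → packet loss)
(D) ARP table overflow — broadcast traffic up yes; latency flat yes; throughput capped below line rate yes; interface resets NO; packet loss yes
(E) MTU black hole — broadcast traffic up yes; latency flat NO; throughput capped below line rate yes; interface resets yes; packet loss yes
Only (C) is consistent with every observation.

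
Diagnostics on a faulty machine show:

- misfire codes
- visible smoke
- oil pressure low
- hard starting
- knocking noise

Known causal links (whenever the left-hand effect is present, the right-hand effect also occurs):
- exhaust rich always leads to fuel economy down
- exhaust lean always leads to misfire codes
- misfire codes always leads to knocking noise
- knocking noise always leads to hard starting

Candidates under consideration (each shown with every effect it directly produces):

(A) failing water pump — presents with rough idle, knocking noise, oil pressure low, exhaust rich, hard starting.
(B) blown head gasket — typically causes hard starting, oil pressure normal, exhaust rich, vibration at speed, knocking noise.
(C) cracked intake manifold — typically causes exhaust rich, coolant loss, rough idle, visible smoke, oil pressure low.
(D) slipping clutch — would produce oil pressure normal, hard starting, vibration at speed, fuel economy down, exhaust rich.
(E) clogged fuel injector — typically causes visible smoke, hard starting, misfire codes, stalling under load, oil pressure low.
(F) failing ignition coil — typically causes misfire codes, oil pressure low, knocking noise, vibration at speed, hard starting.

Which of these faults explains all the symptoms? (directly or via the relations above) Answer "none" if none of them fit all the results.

E

Testing each hypothesis:
(A) failing water pump — misfire codes ✗; visible smoke ✗; oil pressure low ✓; hard starting ✓; knocking noise ✓
(B) blown head gasket — misfire codes ✗; visible smoke ✗; oil pressure low ✗; hard starting ✓; knocking noise ✓
(C) cracked intake manifold — misfire codes ✗; visible smoke ✓; oil pressure low ✓; hard starting ✗; knocking noise ✗
(D) slipping clutch — misfire codes ✗; visible smoke ✗; oil pressure low ✗; hard starting ✓; knocking noise ✗
(E) clogged fuel injector — accounts for every observation (knocking noise through misfire codes → knocking noise)
(F) failing ignition coil — misfire codes ✓; visible smoke ✗; oil pressure low ✓; hard starting ✓; knocking noise ✓
(E) is the only candidate with no mismatches.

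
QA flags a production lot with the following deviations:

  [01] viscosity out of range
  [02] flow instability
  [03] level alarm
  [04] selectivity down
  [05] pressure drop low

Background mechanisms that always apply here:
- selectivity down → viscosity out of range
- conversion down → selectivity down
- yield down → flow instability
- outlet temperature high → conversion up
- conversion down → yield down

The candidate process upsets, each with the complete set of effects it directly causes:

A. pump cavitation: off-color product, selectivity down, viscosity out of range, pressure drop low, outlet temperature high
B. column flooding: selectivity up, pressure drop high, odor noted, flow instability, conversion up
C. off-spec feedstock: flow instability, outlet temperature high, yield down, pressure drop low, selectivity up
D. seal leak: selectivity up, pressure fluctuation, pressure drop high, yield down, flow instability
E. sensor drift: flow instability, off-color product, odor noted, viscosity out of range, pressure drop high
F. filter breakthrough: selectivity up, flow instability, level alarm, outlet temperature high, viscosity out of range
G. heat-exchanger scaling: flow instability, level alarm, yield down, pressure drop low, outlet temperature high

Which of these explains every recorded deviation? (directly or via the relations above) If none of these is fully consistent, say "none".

none

Per-candidate check:
(A) pump cavitation — viscosity out of range +; flow instability -; level alarm -; selectivity down +; pressure drop low +
(B) column flooding — viscosity out of range -; flow instability +; level alarm -; selectivity down -; pressure drop low -
(C) off-spec feedstock — fails on viscosity out of range, level alarm, selectivity down (predicts selectivity up, not selectivity down)
(D) seal leak — viscosity out of range -; flow instability +; level alarm -; selectivity down -; pressure drop low -
(E) sensor drift — viscosity out of range +; flow instability +; level alarm -; selectivity down -; pressure drop low -
(F) filter breakthrough — viscosity out of range +; flow instability +; level alarm +; selectivity down -; pressure drop low -
(G) heat-exchanger scaling — viscosity out of range -; flow instability +; level alarm +; selectivity down -; pressure drop low +
No candidate is consistent with all observations.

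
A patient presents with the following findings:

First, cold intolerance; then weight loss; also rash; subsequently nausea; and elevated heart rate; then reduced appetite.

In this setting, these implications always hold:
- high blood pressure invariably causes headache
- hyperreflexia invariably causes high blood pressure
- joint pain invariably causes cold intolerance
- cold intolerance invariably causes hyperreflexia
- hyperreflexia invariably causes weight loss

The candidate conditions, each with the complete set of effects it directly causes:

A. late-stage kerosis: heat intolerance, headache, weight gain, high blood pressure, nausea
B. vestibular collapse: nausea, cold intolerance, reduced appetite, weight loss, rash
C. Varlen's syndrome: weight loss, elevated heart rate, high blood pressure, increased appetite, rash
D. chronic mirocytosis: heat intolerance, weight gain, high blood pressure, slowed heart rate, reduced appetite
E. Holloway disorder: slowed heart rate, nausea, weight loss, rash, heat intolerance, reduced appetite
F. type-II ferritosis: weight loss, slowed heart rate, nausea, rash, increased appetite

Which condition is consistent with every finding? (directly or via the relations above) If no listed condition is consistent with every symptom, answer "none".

none

Per-candidate check:
(A) late-stage kerosis — cold intolerance ✗; weight loss ✗; rash ✗; nausea ✓; elevated heart rate ✗; reduced appetite ✗
(B) vestibular collapse — cold intolerance ✓; weight loss ✓; rash ✓; nausea ✓; elevated heart rate ✗; reduced appetite ✓
(C) Varlen's syndrome — cold intolerance ✗; weight loss ✓; rash ✓; nausea ✗; elevated heart rate ✓; reduced appetite ✗
(D) chronic mirocytosis — cold intolerance ✗; weight loss ✗; rash ✗; nausea ✗; elevated heart rate ✗; reduced appetite ✓
(E) Holloway disorder — cold intolerance ✗; weight loss ✓; rash ✓; nausea ✓; elevated heart rate ✗; reduced appetite ✓
(F) type-II ferritosis — cold intolerance ✗; weight loss ✓; rash ✓; nausea ✓; elevated heart rate ✗; reduced appetite ✗
None of the listed candidates fits everything.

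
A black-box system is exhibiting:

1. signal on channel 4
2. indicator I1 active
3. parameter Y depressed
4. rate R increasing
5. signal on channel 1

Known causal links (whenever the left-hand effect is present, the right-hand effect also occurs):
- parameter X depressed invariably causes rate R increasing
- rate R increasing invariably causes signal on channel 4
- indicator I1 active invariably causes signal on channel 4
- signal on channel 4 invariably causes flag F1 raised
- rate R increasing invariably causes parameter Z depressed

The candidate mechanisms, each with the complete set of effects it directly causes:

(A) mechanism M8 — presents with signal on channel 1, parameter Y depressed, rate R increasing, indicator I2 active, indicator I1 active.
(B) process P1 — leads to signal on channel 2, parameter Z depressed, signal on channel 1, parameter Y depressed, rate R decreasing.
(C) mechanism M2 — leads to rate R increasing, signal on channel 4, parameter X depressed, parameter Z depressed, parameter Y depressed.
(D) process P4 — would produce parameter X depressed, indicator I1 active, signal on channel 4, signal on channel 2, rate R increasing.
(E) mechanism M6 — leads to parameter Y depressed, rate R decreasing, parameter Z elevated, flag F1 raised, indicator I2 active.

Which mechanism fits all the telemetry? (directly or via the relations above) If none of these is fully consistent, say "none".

A

Testing each hypothesis:
(A) mechanism M8 — signal on channel 4 yes (through indicator I1 active → signal on channel 4); indicator I1 active yes; parameter Y depressed yes; rate R increasing yes; signal on channel 1 yes
(B) process P1 — fails on signal on channel 4, indicator I1 active, rate R increasing (predicts rate R decreasing, not rate R increasing)
(C) mechanism M2 — does not account for indicator I1 active, signal on channel 1
(D) process P4 — signal on channel 4 yes; indicator I1 active yes; parameter Y depressed NO; rate R increasing yes; signal on channel 1 NO
(E) mechanism M6 — signal on channel 4 NO; indicator I1 active NO; parameter Y depressed yes; rate R increasing NO; signal on channel 1 NO
(A) is the only candidate with no mismatches.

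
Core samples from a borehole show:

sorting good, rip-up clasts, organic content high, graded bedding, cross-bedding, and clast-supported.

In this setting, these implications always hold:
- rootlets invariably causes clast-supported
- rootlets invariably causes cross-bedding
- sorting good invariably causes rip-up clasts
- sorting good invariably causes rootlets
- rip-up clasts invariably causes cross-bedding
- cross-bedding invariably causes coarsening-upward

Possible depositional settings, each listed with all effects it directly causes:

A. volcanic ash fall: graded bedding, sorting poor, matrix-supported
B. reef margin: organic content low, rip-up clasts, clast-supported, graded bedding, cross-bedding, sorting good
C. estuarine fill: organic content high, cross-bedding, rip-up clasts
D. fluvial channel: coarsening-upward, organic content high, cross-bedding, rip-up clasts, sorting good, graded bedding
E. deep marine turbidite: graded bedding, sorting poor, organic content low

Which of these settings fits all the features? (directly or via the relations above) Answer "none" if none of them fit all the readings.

For each candidate, compare predicted effects to what was observed:
(A) volcanic ash fall — sorting good ✗; rip-up clasts ✗; organic content high ✗; graded bedding ✓; cross-bedding ✗; clast-supported ✗
(B) reef margin — fails on organic content high (predicts organic content low, not organic content high)
(C) estuarine fill — does not account for sorting good, graded bedding, clast-supported
(D) fluvial channel — accounts for every observation (clast-supported through sorting good → rootlets → clast-supported)
(E) deep marine turbidite — sorting good ✗; rip-up clasts ✗; organic content high ✗; graded bedding ✓; cross-bedding ✗; clast-supported ✗
(D) is the only candidate with no mismatches.

D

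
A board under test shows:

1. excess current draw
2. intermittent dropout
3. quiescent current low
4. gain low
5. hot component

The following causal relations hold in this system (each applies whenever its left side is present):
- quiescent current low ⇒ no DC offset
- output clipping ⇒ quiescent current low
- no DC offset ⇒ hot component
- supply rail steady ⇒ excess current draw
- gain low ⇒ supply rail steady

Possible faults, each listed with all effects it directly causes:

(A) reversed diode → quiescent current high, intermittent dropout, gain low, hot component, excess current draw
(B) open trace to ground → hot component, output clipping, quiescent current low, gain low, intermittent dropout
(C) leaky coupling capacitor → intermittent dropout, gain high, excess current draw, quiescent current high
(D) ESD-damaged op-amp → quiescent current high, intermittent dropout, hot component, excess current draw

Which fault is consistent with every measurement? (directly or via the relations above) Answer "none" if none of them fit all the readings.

Checking each candidate against the observations:
(A) reversed diode — fails on quiescent current low (predicts quiescent current high, not quiescent current low)
(B) open trace to ground — accounts for every observation (excess current draw by gain low → supply rail steady → excess current draw)
(C) leaky coupling capacitor — excess current draw +; intermittent dropout +; quiescent current low -; gain low -; hot component -
(D) ESD-damaged op-amp — excess current draw +; intermittent dropout +; quiescent current low -; gain low -; hot component +
(B) is the only candidate with no mismatches.

B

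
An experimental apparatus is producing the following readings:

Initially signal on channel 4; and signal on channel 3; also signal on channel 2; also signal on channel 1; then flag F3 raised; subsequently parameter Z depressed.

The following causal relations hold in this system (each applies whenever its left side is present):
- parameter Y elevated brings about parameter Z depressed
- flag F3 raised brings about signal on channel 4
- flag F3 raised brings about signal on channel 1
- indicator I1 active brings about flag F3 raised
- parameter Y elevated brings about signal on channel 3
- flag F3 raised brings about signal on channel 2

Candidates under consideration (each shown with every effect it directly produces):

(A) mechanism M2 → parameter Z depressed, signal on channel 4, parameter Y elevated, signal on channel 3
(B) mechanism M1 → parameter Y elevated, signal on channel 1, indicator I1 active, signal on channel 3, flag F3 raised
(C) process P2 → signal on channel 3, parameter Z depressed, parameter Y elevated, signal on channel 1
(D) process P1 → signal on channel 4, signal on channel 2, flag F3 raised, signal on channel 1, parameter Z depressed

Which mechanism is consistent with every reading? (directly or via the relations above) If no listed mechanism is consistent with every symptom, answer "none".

Testing each hypothesis:
(A) mechanism M2 — signal on channel 4 +; signal on channel 3 +; signal on channel 2 -; signal on channel 1 -; flag F3 raised -; parameter Z depressed +
(B) mechanism M1 — accounts for every observation (signal on channel 4 by flag F3 raised → signal on channel 4)
(C) process P2 — signal on channel 4 -; signal on channel 3 +; signal on channel 2 -; signal on channel 1 +; flag F3 raised -; parameter Z depressed +
(D) process P1 — signal on channel 4 +; signal on channel 3 -; signal on channel 2 +; signal on channel 1 +; flag F3 raised +; parameter Z depressed +
Only (B) is consistent with every observation.

B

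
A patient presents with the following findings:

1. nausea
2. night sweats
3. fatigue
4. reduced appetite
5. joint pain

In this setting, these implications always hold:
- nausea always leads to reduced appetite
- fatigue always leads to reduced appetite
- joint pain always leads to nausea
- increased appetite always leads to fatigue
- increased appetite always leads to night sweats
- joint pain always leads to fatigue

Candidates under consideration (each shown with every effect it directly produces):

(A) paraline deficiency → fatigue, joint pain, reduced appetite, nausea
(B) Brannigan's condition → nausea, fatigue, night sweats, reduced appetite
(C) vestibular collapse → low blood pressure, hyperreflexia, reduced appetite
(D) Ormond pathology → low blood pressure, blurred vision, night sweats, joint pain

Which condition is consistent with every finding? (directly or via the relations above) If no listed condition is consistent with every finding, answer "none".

D

For each candidate, compare predicted effects to what was observed:
(A) paraline deficiency — does not account for night sweats
(B) Brannigan's condition — nausea +; night sweats +; fatigue +; reduced appetite +; joint pain -
(C) vestibular collapse — does not account for nausea, night sweats, fatigue, joint pain
(D) Ormond pathology — nausea + (via joint pain → nausea); night sweats +; fatigue + (via joint pain → fatigue); reduced appetite + (via joint pain → fatigue → reduced appetite); joint pain +
(D) is the only candidate with no mismatches.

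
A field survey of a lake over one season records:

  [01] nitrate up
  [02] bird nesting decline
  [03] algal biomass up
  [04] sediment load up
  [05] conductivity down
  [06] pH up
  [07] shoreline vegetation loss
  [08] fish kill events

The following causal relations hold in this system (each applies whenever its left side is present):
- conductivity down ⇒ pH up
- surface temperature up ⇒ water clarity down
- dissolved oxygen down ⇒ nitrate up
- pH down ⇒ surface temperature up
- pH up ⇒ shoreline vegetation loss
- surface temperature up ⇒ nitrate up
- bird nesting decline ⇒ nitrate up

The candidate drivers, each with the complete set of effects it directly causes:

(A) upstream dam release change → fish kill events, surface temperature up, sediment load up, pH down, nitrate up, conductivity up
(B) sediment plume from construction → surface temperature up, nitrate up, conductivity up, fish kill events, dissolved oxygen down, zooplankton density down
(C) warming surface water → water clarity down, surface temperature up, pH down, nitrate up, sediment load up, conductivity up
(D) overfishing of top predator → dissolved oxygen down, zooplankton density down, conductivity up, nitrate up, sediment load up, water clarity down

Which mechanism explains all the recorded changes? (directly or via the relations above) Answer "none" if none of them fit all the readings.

Checking each candidate against the observations:
(A) upstream dam release change — nitrate up yes; bird nesting decline NO; algal biomass up NO; sediment load up yes; conductivity down NO; pH up NO; shoreline vegetation loss NO; fish kill events yes
(B) sediment plume from construction — fails on bird nesting decline, algal biomass up, sediment load up, conductivity down, pH up, shoreline vegetation loss (predicts conductivity up, not conductivity down)
(C) warming surface water — fails on bird nesting decline, algal biomass up, conductivity down, pH up, shoreline vegetation loss, fish kill events (predicts conductivity up, not conductivity down; predicts pH down, not pH up)
(D) overfishing of top predator — fails on bird nesting decline, algal biomass up, conductivity down, pH up, shoreline vegetation loss, fish kill events (predicts conductivity up, not conductivity down)
None of the listed candidates fits everything.

none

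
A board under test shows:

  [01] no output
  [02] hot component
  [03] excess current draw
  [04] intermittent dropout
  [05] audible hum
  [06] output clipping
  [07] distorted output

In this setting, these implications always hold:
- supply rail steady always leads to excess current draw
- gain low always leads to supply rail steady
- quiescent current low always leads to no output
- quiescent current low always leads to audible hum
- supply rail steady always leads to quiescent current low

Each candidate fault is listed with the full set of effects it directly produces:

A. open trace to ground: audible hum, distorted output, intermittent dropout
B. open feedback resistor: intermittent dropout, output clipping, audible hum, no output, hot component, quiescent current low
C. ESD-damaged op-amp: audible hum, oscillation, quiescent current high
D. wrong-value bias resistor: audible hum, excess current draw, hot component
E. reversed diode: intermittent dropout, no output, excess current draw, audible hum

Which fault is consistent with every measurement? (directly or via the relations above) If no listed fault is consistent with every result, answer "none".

For each candidate, compare predicted effects to what was observed:
(A) open trace to ground — no output miss; hot component miss; excess current draw miss; intermittent dropout match; audible hum match; output clipping miss; distorted output match
(B) open feedback resistor — does not account for excess current draw, distorted output
(C) ESD-damaged op-amp — does not account for no output, hot component, excess current draw, intermittent dropout, output clipping, distorted output
(D) wrong-value bias resistor — does not account for no output, intermittent dropout, output clipping, distorted output
(E) reversed diode — no output match; hot component miss; excess current draw match; intermittent dropout match; audible hum match; output clipping miss; distorted output miss
No candidate is consistent with all observations.

none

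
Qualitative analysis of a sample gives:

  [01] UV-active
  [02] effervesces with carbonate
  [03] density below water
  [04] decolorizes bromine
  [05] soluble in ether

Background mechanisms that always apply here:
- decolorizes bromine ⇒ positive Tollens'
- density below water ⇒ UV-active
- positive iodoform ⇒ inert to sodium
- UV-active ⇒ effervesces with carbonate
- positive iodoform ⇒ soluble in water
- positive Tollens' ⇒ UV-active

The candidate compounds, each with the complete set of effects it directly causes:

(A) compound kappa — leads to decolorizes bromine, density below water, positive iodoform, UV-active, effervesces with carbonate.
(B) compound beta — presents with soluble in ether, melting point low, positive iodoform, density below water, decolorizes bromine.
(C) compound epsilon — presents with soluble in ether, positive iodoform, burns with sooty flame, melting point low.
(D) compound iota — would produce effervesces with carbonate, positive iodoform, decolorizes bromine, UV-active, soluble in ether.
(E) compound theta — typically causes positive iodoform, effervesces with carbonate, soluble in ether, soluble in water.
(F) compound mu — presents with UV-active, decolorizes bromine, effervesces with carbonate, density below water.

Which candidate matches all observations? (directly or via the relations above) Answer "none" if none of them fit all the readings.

B

For each candidate, compare predicted effects to what was observed:
(A) compound kappa — does not account for soluble in ether
(B) compound beta — accounts for every observation (UV-active via density below water → UV-active)
(C) compound epsilon — UV-active NO; effervesces with carbonate NO; density below water NO; decolorizes bromine NO; soluble in ether yes
(D) compound iota — does not account for density below water
(E) compound theta — UV-active NO; effervesces with carbonate yes; density below water NO; decolorizes bromine NO; soluble in ether yes
(F) compound mu — UV-active yes; effervesces with carbonate yes; density below water yes; decolorizes bromine yes; soluble in ether NO
Only (B) is consistent with every observation.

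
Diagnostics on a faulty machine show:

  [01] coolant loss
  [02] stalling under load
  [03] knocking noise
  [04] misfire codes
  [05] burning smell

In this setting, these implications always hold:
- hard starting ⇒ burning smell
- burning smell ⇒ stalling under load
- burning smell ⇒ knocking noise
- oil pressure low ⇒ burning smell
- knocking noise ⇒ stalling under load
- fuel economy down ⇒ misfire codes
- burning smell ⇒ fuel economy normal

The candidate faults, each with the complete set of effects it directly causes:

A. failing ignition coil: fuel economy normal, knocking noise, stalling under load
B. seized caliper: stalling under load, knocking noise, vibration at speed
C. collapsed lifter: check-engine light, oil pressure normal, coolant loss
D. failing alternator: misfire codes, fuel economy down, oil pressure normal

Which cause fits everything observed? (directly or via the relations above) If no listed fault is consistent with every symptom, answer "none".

none

For each candidate, compare predicted effects to what was observed:
(A) failing ignition coil — does not account for coolant loss, misfire codes, burning smell
(B) seized caliper — coolant loss miss; stalling under load match; knocking noise match; misfire codes miss; burning smell miss
(C) collapsed lifter — does not account for stalling under load, knocking noise, misfire codes, burning smell
(D) failing alternator — coolant loss miss; stalling under load miss; knocking noise miss; misfire codes match; burning smell miss
Every candidate fails on at least one observation.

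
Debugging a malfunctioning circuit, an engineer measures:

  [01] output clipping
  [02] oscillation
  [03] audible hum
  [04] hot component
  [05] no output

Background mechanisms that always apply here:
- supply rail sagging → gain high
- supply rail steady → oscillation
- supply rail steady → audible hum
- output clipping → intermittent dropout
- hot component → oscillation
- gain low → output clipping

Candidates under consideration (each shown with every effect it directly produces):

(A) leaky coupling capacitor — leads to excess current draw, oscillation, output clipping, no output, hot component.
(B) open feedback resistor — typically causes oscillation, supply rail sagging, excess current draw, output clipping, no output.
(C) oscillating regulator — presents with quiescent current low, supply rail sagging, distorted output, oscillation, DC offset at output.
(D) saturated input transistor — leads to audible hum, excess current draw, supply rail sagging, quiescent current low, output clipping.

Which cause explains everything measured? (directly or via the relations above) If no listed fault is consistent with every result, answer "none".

none

Checking each candidate against the observations:
(A) leaky coupling capacitor — output clipping ✓; oscillation ✓; audible hum ✗; hot component ✓; no output ✓
(B) open feedback resistor — does not account for audible hum, hot component
(C) oscillating regulator — output clipping ✗; oscillation ✓; audible hum ✗; hot component ✗; no output ✗
(D) saturated input transistor — does not account for oscillation, hot component, no output
None of the listed candidates fits everything.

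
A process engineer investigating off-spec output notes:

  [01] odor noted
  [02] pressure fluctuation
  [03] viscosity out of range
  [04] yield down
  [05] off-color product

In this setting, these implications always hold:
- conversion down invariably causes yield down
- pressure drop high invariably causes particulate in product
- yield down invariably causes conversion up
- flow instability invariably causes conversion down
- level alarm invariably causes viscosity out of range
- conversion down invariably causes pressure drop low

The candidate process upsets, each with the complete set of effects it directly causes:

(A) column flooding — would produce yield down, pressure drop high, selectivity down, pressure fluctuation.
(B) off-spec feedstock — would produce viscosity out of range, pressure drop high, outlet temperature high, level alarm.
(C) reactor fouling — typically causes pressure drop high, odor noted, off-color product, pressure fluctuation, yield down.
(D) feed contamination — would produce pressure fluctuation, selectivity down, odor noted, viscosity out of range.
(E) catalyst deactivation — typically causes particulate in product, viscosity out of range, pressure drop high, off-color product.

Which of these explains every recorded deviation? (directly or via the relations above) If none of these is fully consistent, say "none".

none

Checking each candidate against the observations:
(A) column flooding — odor noted miss; pressure fluctuation match; viscosity out of range miss; yield down match; off-color product miss
(B) off-spec feedstock — odor noted miss; pressure fluctuation miss; viscosity out of range match; yield down miss; off-color product miss
(C) reactor fouling — does not account for viscosity out of range
(D) feed contamination — odor noted match; pressure fluctuation match; viscosity out of range match; yield down miss; off-color product miss
(E) catalyst deactivation — does not account for odor noted, pressure fluctuation, yield down
No candidate is consistent with all observations.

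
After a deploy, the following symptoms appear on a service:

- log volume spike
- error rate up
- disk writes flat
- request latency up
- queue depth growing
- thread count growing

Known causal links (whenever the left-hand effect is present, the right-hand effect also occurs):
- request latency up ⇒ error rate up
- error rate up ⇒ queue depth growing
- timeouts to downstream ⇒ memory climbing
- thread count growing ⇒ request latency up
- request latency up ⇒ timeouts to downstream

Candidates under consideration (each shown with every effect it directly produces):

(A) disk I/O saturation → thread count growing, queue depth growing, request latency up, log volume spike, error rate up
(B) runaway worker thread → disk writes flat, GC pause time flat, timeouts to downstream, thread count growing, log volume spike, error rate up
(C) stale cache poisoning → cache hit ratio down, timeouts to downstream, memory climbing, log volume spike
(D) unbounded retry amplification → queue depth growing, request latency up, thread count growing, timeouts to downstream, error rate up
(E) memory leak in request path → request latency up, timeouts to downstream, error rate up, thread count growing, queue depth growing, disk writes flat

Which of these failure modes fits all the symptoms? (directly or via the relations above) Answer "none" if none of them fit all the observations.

Per-candidate check:
(A) disk I/O saturation — log volume spike +; error rate up +; disk writes flat -; request latency up +; queue depth growing +; thread count growing +
(B) runaway worker thread — accounts for every observation (request latency up via thread count growing → request latency up)
(C) stale cache poisoning — does not account for error rate up, disk writes flat, request latency up, queue depth growing, thread count growing
(D) unbounded retry amplification — log volume spike -; error rate up +; disk writes flat -; request latency up +; queue depth growing +; thread count growing +
(E) memory leak in request path — log volume spike -; error rate up +; disk writes flat +; request latency up +; queue depth growing +; thread count growing +
(B) is the only candidate with no mismatches.

B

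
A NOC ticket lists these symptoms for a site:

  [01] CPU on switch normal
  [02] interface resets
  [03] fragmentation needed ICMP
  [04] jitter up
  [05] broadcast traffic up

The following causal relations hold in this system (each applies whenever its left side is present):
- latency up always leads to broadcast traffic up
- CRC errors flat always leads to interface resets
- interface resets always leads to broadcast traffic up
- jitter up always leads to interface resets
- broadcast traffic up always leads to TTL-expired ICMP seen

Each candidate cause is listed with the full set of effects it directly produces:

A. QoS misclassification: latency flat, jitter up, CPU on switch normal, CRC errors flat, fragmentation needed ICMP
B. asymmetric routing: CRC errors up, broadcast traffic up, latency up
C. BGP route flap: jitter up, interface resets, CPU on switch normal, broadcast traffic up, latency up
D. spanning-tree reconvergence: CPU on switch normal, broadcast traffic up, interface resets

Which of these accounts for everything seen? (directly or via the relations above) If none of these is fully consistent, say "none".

For each candidate, compare predicted effects to what was observed:
(A) QoS misclassification — CPU on switch normal yes; interface resets yes (by jitter up → interface resets); fragmentation needed ICMP yes; jitter up yes; broadcast traffic up yes (by jitter up → interface resets → broadcast traffic up)
(B) asymmetric routing — does not account for CPU on switch normal, interface resets, fragmentation needed ICMP, jitter up
(C) BGP route flap — CPU on switch normal yes; interface resets yes; fragmentation needed ICMP NO; jitter up yes; broadcast traffic up yes
(D) spanning-tree reconvergence — does not account for fragmentation needed ICMP, jitter up
Only (A) is consistent with every observation.

A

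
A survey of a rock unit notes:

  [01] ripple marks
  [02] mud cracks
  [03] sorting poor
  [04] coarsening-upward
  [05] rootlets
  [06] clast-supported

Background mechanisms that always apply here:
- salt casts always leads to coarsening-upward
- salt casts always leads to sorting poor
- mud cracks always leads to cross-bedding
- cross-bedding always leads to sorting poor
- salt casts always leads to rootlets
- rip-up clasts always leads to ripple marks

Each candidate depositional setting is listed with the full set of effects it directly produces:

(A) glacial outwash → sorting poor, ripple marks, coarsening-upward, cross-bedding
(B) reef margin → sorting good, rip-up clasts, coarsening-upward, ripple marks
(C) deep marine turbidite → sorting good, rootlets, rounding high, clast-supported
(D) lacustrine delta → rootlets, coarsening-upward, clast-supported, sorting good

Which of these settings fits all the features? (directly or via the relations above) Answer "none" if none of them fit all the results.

none

Per-candidate check:
(A) glacial outwash — ripple marks match; mud cracks miss; sorting poor match; coarsening-upward match; rootlets miss; clast-supported miss
(B) reef margin — ripple marks match; mud cracks miss; sorting poor miss; coarsening-upward match; rootlets miss; clast-supported miss
(C) deep marine turbidite — ripple marks miss; mud cracks miss; sorting poor miss; coarsening-upward miss; rootlets match; clast-supported match
(D) lacustrine delta — fails on ripple marks, mud cracks, sorting poor (predicts sorting good, not sorting poor)
No candidate is consistent with all observations.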